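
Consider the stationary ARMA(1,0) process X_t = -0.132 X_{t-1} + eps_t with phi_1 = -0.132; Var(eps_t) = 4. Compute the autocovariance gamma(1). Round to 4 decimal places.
\gamma(1) = -0.5374

Multiply the model equation by X_{t-k} and take expectations. With theta_0 = psi_0 = 1 and psi_j the MA(infinity) weights, this gives
  gamma(k) - sum_i phi_i gamma(k-i) = c_k,
  c_k = sigma^2 * sum_{j=k..q} theta_j psi_{j-k}   (c_k = 0 for k > q),
using gamma(-m) = gamma(m).
Pure AR (q = 0): c_0 = sigma^2 = 4, c_k = 0 for k >= 1.
Equations for k = 0 and k = 1 (AR order 1):
  gamma(0) = phi_1 gamma(1) + c_0
  gamma(1) = phi_1 gamma(0) + c_1
Substituting the second into the first: gamma(0) (1 - phi_1^2) = c_0 + phi_1 c_1, so
  gamma(0) = c_0 / (1 - phi_1^2) = 4 / (1 - (-0.132)^2) = 4 / 0.982576 = 4.070932.
  gamma(1) = phi_1 gamma(0) = (-0.132)(4.070932) = -0.537363.
Therefore gamma(1) = -0.5374 (to 4 decimal places).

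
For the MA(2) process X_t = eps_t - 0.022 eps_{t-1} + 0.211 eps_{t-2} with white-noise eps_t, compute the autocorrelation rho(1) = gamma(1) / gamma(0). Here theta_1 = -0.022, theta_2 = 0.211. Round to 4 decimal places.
\rho(1) = -0.0255

For an MA(q) process with theta_0 = 1, the autocovariance is
  gamma(k) = sigma^2 * sum_{i=0..q-k} theta_i * theta_{i+k},
and rho(k) = gamma(k) / gamma(0). Sigma^2 cancels.
  numerator   = (1)*(-0.022) + (-0.022)*(0.211) = -0.026642.
  denominator = (1)^2 + (-0.022)^2 + (0.211)^2 = 1.045005.
  rho(1) = -0.026642 / 1.045005 = -0.0255.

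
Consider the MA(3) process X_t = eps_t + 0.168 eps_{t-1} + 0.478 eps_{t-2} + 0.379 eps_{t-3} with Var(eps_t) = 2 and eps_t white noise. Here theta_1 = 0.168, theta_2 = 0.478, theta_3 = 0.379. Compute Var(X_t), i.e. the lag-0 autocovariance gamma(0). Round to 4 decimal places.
\gamma(0) = 2.8007

For an MA(q) process X_t = eps_t + sum_i theta_i eps_{t-i} with
Var(eps_t) = sigma^2, the variance is
  gamma(0) = sigma^2 * (1 + sum_i theta_i^2).
  sum_i theta_i^2 = (0.168)^2 + (0.478)^2 + (0.379)^2 = 0.028224 + 0.228484 + 0.143641 = 0.400349.
  gamma(0) = 2 * (1 + 0.400349) = 2 * 1.400349 = 2.800698, which rounds to 2.8007.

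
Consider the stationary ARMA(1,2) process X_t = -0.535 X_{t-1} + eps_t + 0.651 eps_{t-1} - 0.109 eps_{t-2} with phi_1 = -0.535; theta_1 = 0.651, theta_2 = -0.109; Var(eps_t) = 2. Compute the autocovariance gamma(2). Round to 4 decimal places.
\gamma(2) = -0.2974

Multiply the model equation by X_{t-k} and take expectations. With theta_0 = psi_0 = 1 and psi_j the MA(infinity) weights, this gives
  gamma(k) - sum_i phi_i gamma(k-i) = c_k,
  c_k = sigma^2 * sum_{j=k..q} theta_j psi_{j-k}   (c_k = 0 for k > q),
using gamma(-m) = gamma(m).
psi-weights needed (psi_j = theta_j + sum_i phi_i psi_{j-i}):
  psi_1 = theta_1 + phi_1 = 0.651 + (-0.535) = 0.116
  psi_2 = theta_2 + phi_1 psi_1 = -0.109 + (-0.535)(0.116) = -0.17106
Right-hand sides:
  c_0 = sigma^2 (1 + theta_1 psi_1 + theta_2 psi_2) = 2 * (1 + (0.651)(0.116) + (-0.109)(-0.17106)) = 2 * 1.094162 = 2.188323
  c_1 = sigma^2 (theta_1 + theta_2 psi_1) = 2 * (0.651 + (-0.109)(0.116)) = 1.276712
  c_2 = sigma^2 theta_2 = 2 * (-0.109) = -0.218
Equations for k = 0 and k = 1 (AR order 1):
  gamma(0) = phi_1 gamma(1) + c_0
  gamma(1) = phi_1 gamma(0) + c_1
Substituting the second into the first: gamma(0) (1 - phi_1^2) = c_0 + phi_1 c_1, so
  gamma(0) = (c_0 + phi_1 c_1) / (1 - phi_1^2) = (2.188323 + (-0.535)(1.276712)) / (1 - (-0.535)^2) = 1.505282 / 0.713775 = 2.108903.
  gamma(1) = phi_1 gamma(0) + c_1 = (-0.535)(2.108903) + (1.276712) = 0.148449.
For k = 2: gamma(2) = phi_1 gamma(1) + c_2
  = (-0.535)(0.148449) + (-0.218) = -0.29742.
Therefore gamma(2) = -0.2974 (to 4 decimal places).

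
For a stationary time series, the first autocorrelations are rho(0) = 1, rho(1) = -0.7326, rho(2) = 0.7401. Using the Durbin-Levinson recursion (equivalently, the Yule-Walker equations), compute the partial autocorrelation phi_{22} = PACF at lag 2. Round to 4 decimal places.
\phi_{22} = 0.4390

The PACF at lag k is phi_{kk}, the last component of the solution
to the Yule-Walker system G_k phi = r_k where
  (G_k)_{ij} = rho(|i - j|), (r_k)_i = rho(i), i,j = 1..k.
Equivalently, Durbin-Levinson gives phi_{kk} iteratively:
  phi_{11} = rho(1)
  phi_{kk} = [rho(k) - sum_{j=1..k-1} phi_{k-1,j} rho(k-j)]
            / [1 - sum_{j=1..k-1} phi_{k-1,j} rho(j)],
  phi_{k,j} = phi_{k-1,j} - phi_{kk} phi_{k-1,k-j},  j = 1..k-1.
Step k = 1:
  phi_11 = rho(1) = -0.7326.
Step k = 2:
  phi_22 = [rho(2) - phi_11 rho(1)] / [1 - phi_11 rho(1)] = [0.7401 - (-0.7326)(-0.7326)] / [1 - (-0.7326)(-0.7326)]
         = 0.20339724 / 0.46329724 = 0.439.
Therefore phi_{22} = 0.4390.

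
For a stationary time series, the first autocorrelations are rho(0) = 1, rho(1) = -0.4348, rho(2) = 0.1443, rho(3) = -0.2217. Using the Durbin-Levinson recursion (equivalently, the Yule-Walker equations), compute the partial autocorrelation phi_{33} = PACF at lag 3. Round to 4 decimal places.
\phi_{33} = -0.2220

The PACF at lag k is phi_{kk}, the last component of the solution
to the Yule-Walker system G_k phi = r_k where
  (G_k)_{ij} = rho(|i - j|), (r_k)_i = rho(i), i,j = 1..k.
Equivalently, Durbin-Levinson gives phi_{kk} iteratively:
  phi_{11} = rho(1)
  phi_{kk} = [rho(k) - sum_{j=1..k-1} phi_{k-1,j} rho(k-j)]
            / [1 - sum_{j=1..k-1} phi_{k-1,j} rho(j)],
  phi_{k,j} = phi_{k-1,j} - phi_{kk} phi_{k-1,k-j},  j = 1..k-1.
Step k = 1:
  phi_11 = rho(1) = -0.4348.
Step k = 2:
  phi_22 = [rho(2) - phi_11 rho(1)] / [1 - phi_11 rho(1)] = [0.1443 - (-0.4348)(-0.4348)] / [1 - (-0.4348)(-0.4348)]
         = -0.04475104 / 0.81094896 = -0.055184.
  Update: phi_21 = phi_11 - phi_22 phi_11 = -0.4348 - (-0.055184)(-0.4348) = -0.458794.
Step k = 3:
  phi_33 = [rho(3) - phi_21 rho(2) - phi_22 rho(1)] / [1 - phi_21 rho(1) - phi_22 rho(2)]
    numerator   = -0.2217 - (-0.458794)(0.1443) - (-0.055184)(-0.4348) = -0.17948986
    denominator = 1 - (-0.458794)(-0.4348) - (-0.055184)(0.1443) = 0.80847944
  phi_33 = -0.17948986 / 0.80847944 = -0.222.
Therefore phi_{33} = -0.2220.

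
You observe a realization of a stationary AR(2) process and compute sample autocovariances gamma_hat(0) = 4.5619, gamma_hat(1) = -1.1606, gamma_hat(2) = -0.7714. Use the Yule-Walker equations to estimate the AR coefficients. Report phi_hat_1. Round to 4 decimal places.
\hat\phi_{1} = -0.3180

The Yule-Walker equations for an AR(p) process read, in matrix form,
  Gamma_p phi = r_p,   with   (Gamma_p)_{ij} = gamma(|i - j|),
                       (r_p)_i = gamma(i),   i,j = 1..p.
Substitute the sample gammas (Toeplitz matrix and right-hand side of size 2):
  Gamma_p = [[4.5619, -1.1606], [-1.1606, 4.5619]]
  r_p     = [-1.1606, -0.7714]
Written out:
  4.5619 phi_1 - 1.1606 phi_2 = -1.1606
  -1.1606 phi_1 + 4.5619 phi_2 = -0.7714
Solve by Cramer's rule:
  det = gamma(0)^2 - gamma(1)^2 = (4.5619)^2 - (-1.1606)^2 = 20.81093161 - 1.34699236 = 19.46393925
  phi_hat_1 = [gamma(1) gamma(0) - gamma(1) gamma(2)] / det = [(-1.1606)(4.5619) - (-1.1606)(-0.7714)] / 19.46393925 = -6.18982798 / 19.46393925 = -0.318
  phi_hat_2 = [gamma(0) gamma(2) - gamma(1)^2] / det = [(4.5619)(-0.7714) - (-1.1606)^2] / 19.46393925 = -4.86604202 / 19.46393925 = -0.25
So phi_hat = [-0.3180, -0.2500].
Therefore phi_hat_1 = -0.3180.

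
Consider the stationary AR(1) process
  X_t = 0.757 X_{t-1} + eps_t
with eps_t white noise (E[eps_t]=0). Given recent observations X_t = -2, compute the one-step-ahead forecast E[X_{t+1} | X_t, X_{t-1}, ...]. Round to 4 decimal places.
E[X_{t+1} \mid \mathcal F_t] = -1.5140

For an AR(p) model X_t = c + sum_i phi_i X_{t-i} + eps_t, the
one-step-ahead conditional mean is
  E[X_{t+1} | X_t, ...] = c + sum_i phi_i X_{t+1-i}.
Substitute known values:
  E[X_{t+1} | ...] = (0.757) * (-2)
                   = -1.5140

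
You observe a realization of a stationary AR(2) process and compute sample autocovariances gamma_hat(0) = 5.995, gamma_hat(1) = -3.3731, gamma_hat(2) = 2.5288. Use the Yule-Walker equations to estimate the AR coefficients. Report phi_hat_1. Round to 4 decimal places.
\hat\phi_{1} = -0.4760

The Yule-Walker equations for an AR(p) process read, in matrix form,
  Gamma_p phi = r_p,   with   (Gamma_p)_{ij} = gamma(|i - j|),
                       (r_p)_i = gamma(i),   i,j = 1..p.
Substitute the sample gammas (Toeplitz matrix and right-hand side of size 2):
  Gamma_p = [[5.995, -3.3731], [-3.3731, 5.995]]
  r_p     = [-3.3731, 2.5288]
Written out:
  5.995 phi_1 - 3.3731 phi_2 = -3.3731
  -3.3731 phi_1 + 5.995 phi_2 = 2.5288
Solve by Cramer's rule:
  det = gamma(0)^2 - gamma(1)^2 = (5.995)^2 - (-3.3731)^2 = 35.940025 - 11.37780361 = 24.56222139
  phi_hat_1 = [gamma(1) gamma(0) - gamma(1) gamma(2)] / det = [(-3.3731)(5.995) - (-3.3731)(2.5288)] / 24.56222139 = -11.69183922 / 24.56222139 = -0.476
  phi_hat_2 = [gamma(0) gamma(2) - gamma(1)^2] / det = [(5.995)(2.5288) - (-3.3731)^2] / 24.56222139 = 3.78235239 / 24.56222139 = 0.154
So phi_hat = [-0.4760, 0.1540].
Therefore phi_hat_1 = -0.4760.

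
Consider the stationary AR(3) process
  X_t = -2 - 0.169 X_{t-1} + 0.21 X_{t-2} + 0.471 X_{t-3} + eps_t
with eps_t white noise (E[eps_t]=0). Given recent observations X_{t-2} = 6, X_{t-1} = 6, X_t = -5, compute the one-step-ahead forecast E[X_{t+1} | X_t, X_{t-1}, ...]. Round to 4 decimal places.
E[X_{t+1} \mid \mathcal F_t] = 2.9310

For an AR(p) model X_t = c + sum_i phi_i X_{t-i} + eps_t, the
one-step-ahead conditional mean is
  E[X_{t+1} | X_t, ...] = c + sum_i phi_i X_{t+1-i}.
Substitute known values:
  E[X_{t+1} | ...] = -2 + (-0.169) * (-5) + (0.21) * (6) + (0.471) * (6)
                   = 2.9310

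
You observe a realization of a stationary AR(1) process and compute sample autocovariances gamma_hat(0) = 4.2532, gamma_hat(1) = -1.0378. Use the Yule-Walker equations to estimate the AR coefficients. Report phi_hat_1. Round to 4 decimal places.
\hat\phi_{1} = -0.2440

The Yule-Walker equations for an AR(p) process read, in matrix form,
  Gamma_p phi = r_p,   with   (Gamma_p)_{ij} = gamma(|i - j|),
                       (r_p)_i = gamma(i),   i,j = 1..p.
Substitute the sample gammas (Toeplitz matrix and right-hand side of size 1):
  Gamma_p = [[4.2532]]
  r_p     = [-1.0378]
With p = 1 this is the single equation gamma(0) phi_1 = gamma(1):
  phi_hat_1 = gamma(1) / gamma(0) = -1.0378 / 4.2532 = -0.2440.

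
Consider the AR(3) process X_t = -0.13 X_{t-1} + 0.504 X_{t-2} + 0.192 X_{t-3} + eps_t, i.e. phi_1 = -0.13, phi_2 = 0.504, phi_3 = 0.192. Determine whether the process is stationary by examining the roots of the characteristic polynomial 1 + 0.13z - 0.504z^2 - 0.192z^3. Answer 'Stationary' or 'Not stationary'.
\text{Stationary}

The AR(p) characteristic polynomial is P(z) = 1 + 0.13z - 0.504z^2 - 0.192z^3.
Stationarity requires all roots to lie outside the unit circle, i.e. |z| > 1 for every root.
Degree 3: look for a simple real root z0 first, then factor out (1 - z/z0) and solve the remaining quadratic.
Testing z0 = 1.25: P(1.25) = 1 + (0.13)(1.25) + (-0.504)(1.25)^2 + (-0.192)(1.25)^3
  = 1 + (0.1625) + (-0.7875) + (-0.375) = 0.  So z_0 = 1.25 is a root, |z_0| = 1.25.
Divide out the factor (1 - 0.8 z) = (1 - z/z0) (since 1/z0 = 0.8):
  P(z) = (1 - 0.8 z)(1 + (0.93) z + (0.24) z^2)
  [check: z-coef 0.93 - (0.8) = 0.13; z^2-coef 0.24 - (0.8)(0.93) = -0.504; z^3-coef -(0.8)(0.24) = -0.192.]
Remaining roots from the quadratic factor 1 + (0.93) z + (0.24) z^2:
  Set 1 + (0.93) z + (0.24) z^2 = 0, i.e. a z^2 + b z + c = 0 with a = 0.24, b = 0.93, c = 1.
  Discriminant D = b^2 - 4ac = (0.93)^2 - 4*(0.24)*1 = 0.8649 - (0.96) = -0.0951.
  D < 0, so the roots are the complex-conjugate pair z = (-b +/- i sqrt(-D)) / (2a) = -1.9375 +/- 0.6425i.
  For a conjugate pair |z|^2 = z * conj(z) = (product of roots) = c/a = 1/(0.24) = 4.166667, so |z| = sqrt(4.166667) = 2.0412 for both roots.
Moduli of all roots: 1.2500, 2.0412, 2.0412.
All moduli strictly greater than 1? Yes.
Verdict: Stationary.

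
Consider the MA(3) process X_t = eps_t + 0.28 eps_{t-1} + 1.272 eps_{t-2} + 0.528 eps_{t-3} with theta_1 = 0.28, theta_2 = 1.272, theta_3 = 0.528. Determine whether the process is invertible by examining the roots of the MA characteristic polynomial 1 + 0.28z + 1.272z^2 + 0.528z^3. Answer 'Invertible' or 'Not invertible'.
\text{Not invertible}

The MA(q) characteristic polynomial is P(z) = 1 + 0.28z + 1.272z^2 + 0.528z^3.
Invertibility requires all roots to lie outside the unit circle, i.e. |z| > 1 for every root.
Degree 3: look for a simple real root z0 first, then factor out (1 - z/z0) and solve the remaining quadratic.
Testing z0 = -2.5: P(-2.5) = 1 + (0.28)(-2.5) + (1.272)(-2.5)^2 + (0.528)(-2.5)^3
  = 1 + (-0.7) + (7.95) + (-8.25) = 0.  So z_0 = -2.5 is a root, |z_0| = 2.5.
Divide out the factor (1 + 0.4 z) = (1 - z/z0) (since 1/z0 = -0.4):
  P(z) = (1 + 0.4 z)(1 + (-0.12) z + (1.32) z^2)
  [check: z-coef -0.12 - (-0.4) = 0.28; z^2-coef 1.32 - (-0.4)(-0.12) = 1.272; z^3-coef -(-0.4)(1.32) = 0.528.]
Remaining roots from the quadratic factor 1 + (-0.12) z + (1.32) z^2:
  Set 1 + (-0.12) z + (1.32) z^2 = 0, i.e. a z^2 + b z + c = 0 with a = 1.32, b = -0.12, c = 1.
  Discriminant D = b^2 - 4ac = (-0.12)^2 - 4*(1.32)*1 = 0.0144 - (5.28) = -5.2656.
  D < 0, so the roots are the complex-conjugate pair z = (-b +/- i sqrt(-D)) / (2a) = 0.0455 +/- 0.8692i.
  For a conjugate pair |z|^2 = z * conj(z) = (product of roots) = c/a = 1/(1.32) = 0.757576, so |z| = sqrt(0.757576) = 0.8704 for both roots.
Moduli of all roots: 2.5000, 0.8704, 0.8704.
All moduli strictly greater than 1? No.
Verdict: Not invertible.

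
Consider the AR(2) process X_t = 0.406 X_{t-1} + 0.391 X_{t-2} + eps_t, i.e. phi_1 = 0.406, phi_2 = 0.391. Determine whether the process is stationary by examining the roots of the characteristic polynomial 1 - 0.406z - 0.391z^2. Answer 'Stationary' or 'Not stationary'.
\text{Stationary}

The AR(p) characteristic polynomial is P(z) = 1 - 0.406z - 0.391z^2.
Stationarity requires all roots to lie outside the unit circle, i.e. |z| > 1 for every root.
Set 1 + (-0.406) z + (-0.391) z^2 = 0, i.e. a z^2 + b z + c = 0 with a = -0.391, b = -0.406, c = 1.
Discriminant D = b^2 - 4ac = (-0.406)^2 - 4*(-0.391)*1 = 0.164836 - (-1.564) = 1.728836.
D >= 0, so the roots are real: z = (-b +/- sqrt(D)) / (2a) = (0.406 +/- 1.314852) / (-0.782).
  z_1 = (0.406 + 1.314852) / (-0.782) = -2.2006,   |z_1| = 2.2006.
  z_2 = (0.406 - 1.314852) / (-0.782) = 1.1622,   |z_2| = 1.1622.
Moduli of all roots: 2.2006, 1.1622.
All moduli strictly greater than 1? Yes.
Verdict: Stationary.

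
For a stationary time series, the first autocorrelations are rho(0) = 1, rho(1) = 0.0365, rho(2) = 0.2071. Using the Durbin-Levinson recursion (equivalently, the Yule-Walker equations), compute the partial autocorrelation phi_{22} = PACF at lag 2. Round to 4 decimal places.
\phi_{22} = 0.2060

The PACF at lag k is phi_{kk}, the last component of the solution
to the Yule-Walker system G_k phi = r_k where
  (G_k)_{ij} = rho(|i - j|), (r_k)_i = rho(i), i,j = 1..k.
Equivalently, Durbin-Levinson gives phi_{kk} iteratively:
  phi_{11} = rho(1)
  phi_{kk} = [rho(k) - sum_{j=1..k-1} phi_{k-1,j} rho(k-j)]
            / [1 - sum_{j=1..k-1} phi_{k-1,j} rho(j)],
  phi_{k,j} = phi_{k-1,j} - phi_{kk} phi_{k-1,k-j},  j = 1..k-1.
Step k = 1:
  phi_11 = rho(1) = 0.0365.
Step k = 2:
  phi_22 = [rho(2) - phi_11 rho(1)] / [1 - phi_11 rho(1)] = [0.2071 - (0.0365)(0.0365)] / [1 - (0.0365)(0.0365)]
         = 0.20576775 / 0.99866775 = 0.206.
Therefore phi_{22} = 0.2060.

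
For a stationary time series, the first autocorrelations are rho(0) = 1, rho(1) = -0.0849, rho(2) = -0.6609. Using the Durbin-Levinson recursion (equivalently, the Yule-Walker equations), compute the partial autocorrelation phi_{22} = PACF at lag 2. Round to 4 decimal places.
\phi_{22} = -0.6730

The PACF at lag k is phi_{kk}, the last component of the solution
to the Yule-Walker system G_k phi = r_k where
  (G_k)_{ij} = rho(|i - j|), (r_k)_i = rho(i), i,j = 1..k.
Equivalently, Durbin-Levinson gives phi_{kk} iteratively:
  phi_{11} = rho(1)
  phi_{kk} = [rho(k) - sum_{j=1..k-1} phi_{k-1,j} rho(k-j)]
            / [1 - sum_{j=1..k-1} phi_{k-1,j} rho(j)],
  phi_{k,j} = phi_{k-1,j} - phi_{kk} phi_{k-1,k-j},  j = 1..k-1.
Step k = 1:
  phi_11 = rho(1) = -0.0849.
Step k = 2:
  phi_22 = [rho(2) - phi_11 rho(1)] / [1 - phi_11 rho(1)] = [-0.6609 - (-0.0849)(-0.0849)] / [1 - (-0.0849)(-0.0849)]
         = -0.66810801 / 0.99279199 = -0.673.
Therefore phi_{22} = -0.6730.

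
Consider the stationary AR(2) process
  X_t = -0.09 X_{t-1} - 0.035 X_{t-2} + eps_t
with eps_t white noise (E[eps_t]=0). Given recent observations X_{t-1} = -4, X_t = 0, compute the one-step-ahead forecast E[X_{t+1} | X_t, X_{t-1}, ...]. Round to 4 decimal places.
E[X_{t+1} \mid \mathcal F_t] = 0.1400

For an AR(p) model X_t = c + sum_i phi_i X_{t-i} + eps_t, the
one-step-ahead conditional mean is
  E[X_{t+1} | X_t, ...] = c + sum_i phi_i X_{t+1-i}.
Substitute known values:
  E[X_{t+1} | ...] = (-0.09) * (0) + (-0.035) * (-4)
                   = 0.1400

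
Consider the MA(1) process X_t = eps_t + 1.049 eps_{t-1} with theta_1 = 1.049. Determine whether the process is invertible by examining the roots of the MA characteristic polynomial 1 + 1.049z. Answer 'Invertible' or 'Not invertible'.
\text{Not invertible}

The MA(q) characteristic polynomial is P(z) = 1 + 1.049z.
Invertibility requires all roots to lie outside the unit circle, i.e. |z| > 1 for every root.
This is linear in z: 1 + (1.049) z = 0  =>  z = -1/(1.049) = -0.953289,  |z| = 0.953289.
Moduli of all roots: 0.9533.
All moduli strictly greater than 1? No.
Verdict: Not invertible.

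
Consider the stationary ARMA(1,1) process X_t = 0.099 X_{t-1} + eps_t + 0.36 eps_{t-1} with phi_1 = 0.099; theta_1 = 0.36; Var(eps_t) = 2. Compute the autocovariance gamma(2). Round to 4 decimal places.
\gamma(2) = 0.0951

Multiply the model equation by X_{t-k} and take expectations. With theta_0 = psi_0 = 1 and psi_j the MA(infinity) weights, this gives
  gamma(k) - sum_i phi_i gamma(k-i) = c_k,
  c_k = sigma^2 * sum_{j=k..q} theta_j psi_{j-k}   (c_k = 0 for k > q),
using gamma(-m) = gamma(m).
psi-weights needed (psi_j = theta_j + sum_i phi_i psi_{j-i}):
  psi_1 = theta_1 + phi_1 = 0.36 + (0.099) = 0.459
Right-hand sides:
  c_0 = sigma^2 (1 + theta_1 psi_1) = 2 * (1 + (0.36)(0.459)) = 2 * 1.16524 = 2.33048
  c_1 = sigma^2 theta_1 = 2 * (0.36) = 0.72
  c_2 = 0
Equations for k = 0 and k = 1 (AR order 1):
  gamma(0) = phi_1 gamma(1) + c_0
  gamma(1) = phi_1 gamma(0) + c_1
Substituting the second into the first: gamma(0) (1 - phi_1^2) = c_0 + phi_1 c_1, so
  gamma(0) = (c_0 + phi_1 c_1) / (1 - phi_1^2) = (2.33048 + (0.099)(0.72)) / (1 - (0.099)^2) = 2.40176 / 0.990199 = 2.425533.
  gamma(1) = phi_1 gamma(0) + c_1 = (0.099)(2.425533) + (0.72) = 0.960128.
For k = 2 (> q): gamma(2) = phi_1 gamma(1) = (0.099)(0.960128) = 0.095053.
Therefore gamma(2) = 0.0951 (to 4 decimal places).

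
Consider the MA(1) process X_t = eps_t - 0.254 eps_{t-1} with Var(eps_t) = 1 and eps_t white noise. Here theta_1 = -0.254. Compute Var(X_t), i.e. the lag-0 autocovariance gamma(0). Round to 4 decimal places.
\gamma(0) = 1.0645

For an MA(q) process X_t = eps_t + sum_i theta_i eps_{t-i} with
Var(eps_t) = sigma^2, the variance is
  gamma(0) = sigma^2 * (1 + sum_i theta_i^2).
  sum_i theta_i^2 = (-0.254)^2 = 0.064516.
  gamma(0) = 1 * (1 + 0.064516) = 1 * 1.064516 = 1.064516, which rounds to 1.0645.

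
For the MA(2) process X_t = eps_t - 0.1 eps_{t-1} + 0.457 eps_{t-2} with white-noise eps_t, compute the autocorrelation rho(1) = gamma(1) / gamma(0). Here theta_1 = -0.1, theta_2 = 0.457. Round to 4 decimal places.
\rho(1) = -0.1195

For an MA(q) process with theta_0 = 1, the autocovariance is
  gamma(k) = sigma^2 * sum_{i=0..q-k} theta_i * theta_{i+k},
and rho(k) = gamma(k) / gamma(0). Sigma^2 cancels.
  numerator   = (1)*(-0.1) + (-0.1)*(0.457) = -0.1457.
  denominator = (1)^2 + (-0.1)^2 + (0.457)^2 = 1.218849.
  rho(1) = -0.1457 / 1.218849 = -0.1195.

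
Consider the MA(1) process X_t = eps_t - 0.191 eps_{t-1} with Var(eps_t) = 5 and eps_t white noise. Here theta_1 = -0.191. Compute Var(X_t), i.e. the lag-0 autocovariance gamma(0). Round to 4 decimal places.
\gamma(0) = 5.1824

For an MA(q) process X_t = eps_t + sum_i theta_i eps_{t-i} with
Var(eps_t) = sigma^2, the variance is
  gamma(0) = sigma^2 * (1 + sum_i theta_i^2).
  sum_i theta_i^2 = (-0.191)^2 = 0.036481.
  gamma(0) = 5 * (1 + 0.036481) = 5 * 1.036481 = 5.182405, which rounds to 5.1824.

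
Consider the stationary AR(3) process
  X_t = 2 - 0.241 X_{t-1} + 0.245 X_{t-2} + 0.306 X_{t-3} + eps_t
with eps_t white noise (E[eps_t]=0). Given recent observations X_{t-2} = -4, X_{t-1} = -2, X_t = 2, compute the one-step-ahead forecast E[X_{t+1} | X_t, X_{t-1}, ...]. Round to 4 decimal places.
E[X_{t+1} \mid \mathcal F_t] = -0.1960

For an AR(p) model X_t = c + sum_i phi_i X_{t-i} + eps_t, the
one-step-ahead conditional mean is
  E[X_{t+1} | X_t, ...] = c + sum_i phi_i X_{t+1-i}.
Substitute known values:
  E[X_{t+1} | ...] = 2 + (-0.241) * (2) + (0.245) * (-2) + (0.306) * (-4)
                   = -0.1960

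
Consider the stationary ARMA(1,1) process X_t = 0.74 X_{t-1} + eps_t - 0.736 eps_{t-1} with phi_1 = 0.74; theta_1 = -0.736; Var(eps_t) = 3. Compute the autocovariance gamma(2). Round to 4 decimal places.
\gamma(2) = 0.0089

Multiply the model equation by X_{t-k} and take expectations. With theta_0 = psi_0 = 1 and psi_j the MA(infinity) weights, this gives
  gamma(k) - sum_i phi_i gamma(k-i) = c_k,
  c_k = sigma^2 * sum_{j=k..q} theta_j psi_{j-k}   (c_k = 0 for k > q),
using gamma(-m) = gamma(m).
psi-weights needed (psi_j = theta_j + sum_i phi_i psi_{j-i}):
  psi_1 = theta_1 + phi_1 = -0.736 + (0.74) = 0.004
Right-hand sides:
  c_0 = sigma^2 (1 + theta_1 psi_1) = 3 * (1 + (-0.736)(0.004)) = 3 * 0.997056 = 2.991168
  c_1 = sigma^2 theta_1 = 3 * (-0.736) = -2.208
  c_2 = 0
Equations for k = 0 and k = 1 (AR order 1):
  gamma(0) = phi_1 gamma(1) + c_0
  gamma(1) = phi_1 gamma(0) + c_1
Substituting the second into the first: gamma(0) (1 - phi_1^2) = c_0 + phi_1 c_1, so
  gamma(0) = (c_0 + phi_1 c_1) / (1 - phi_1^2) = (2.991168 + (0.74)(-2.208)) / (1 - (0.74)^2) = 1.357248 / 0.4524 = 3.000106.
  gamma(1) = phi_1 gamma(0) + c_1 = (0.74)(3.000106) + (-2.208) = 0.012079.
For k = 2 (> q): gamma(2) = phi_1 gamma(1) = (0.74)(0.012079) = 0.008938.
Therefore gamma(2) = 0.0089 (to 4 decimal places).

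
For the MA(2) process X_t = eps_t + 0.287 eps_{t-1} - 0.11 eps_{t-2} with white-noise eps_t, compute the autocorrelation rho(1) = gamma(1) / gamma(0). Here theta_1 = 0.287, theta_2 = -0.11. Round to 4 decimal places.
\rho(1) = 0.2334

For an MA(q) process with theta_0 = 1, the autocovariance is
  gamma(k) = sigma^2 * sum_{i=0..q-k} theta_i * theta_{i+k},
and rho(k) = gamma(k) / gamma(0). Sigma^2 cancels.
  numerator   = (1)*(0.287) + (0.287)*(-0.11) = 0.25543.
  denominator = (1)^2 + (0.287)^2 + (-0.11)^2 = 1.094469.
  rho(1) = 0.25543 / 1.094469 = 0.2334.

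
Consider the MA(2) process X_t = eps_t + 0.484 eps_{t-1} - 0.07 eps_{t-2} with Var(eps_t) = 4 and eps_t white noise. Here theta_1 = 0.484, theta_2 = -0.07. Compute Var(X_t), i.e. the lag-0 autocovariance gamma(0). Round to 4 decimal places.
\gamma(0) = 4.9566

For an MA(q) process X_t = eps_t + sum_i theta_i eps_{t-i} with
Var(eps_t) = sigma^2, the variance is
  gamma(0) = sigma^2 * (1 + sum_i theta_i^2).
  sum_i theta_i^2 = (0.484)^2 + (-0.07)^2 = 0.234256 + 0.0049 = 0.239156.
  gamma(0) = 4 * (1 + 0.239156) = 4 * 1.239156 = 4.956624, which rounds to 4.9566.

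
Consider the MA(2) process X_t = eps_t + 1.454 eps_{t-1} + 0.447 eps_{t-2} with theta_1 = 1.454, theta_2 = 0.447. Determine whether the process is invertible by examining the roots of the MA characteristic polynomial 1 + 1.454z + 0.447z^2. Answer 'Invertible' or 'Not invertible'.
\text{Not invertible}

The MA(q) characteristic polynomial is P(z) = 1 + 1.454z + 0.447z^2.
Invertibility requires all roots to lie outside the unit circle, i.e. |z| > 1 for every root.
Set 1 + (1.454) z + (0.447) z^2 = 0, i.e. a z^2 + b z + c = 0 with a = 0.447, b = 1.454, c = 1.
Discriminant D = b^2 - 4ac = (1.454)^2 - 4*(0.447)*1 = 2.114116 - (1.788) = 0.326116.
D >= 0, so the roots are real: z = (-b +/- sqrt(D)) / (2a) = (-1.454 +/- 0.571066) / (0.894).
  z_1 = (-1.454 + 0.571066) / (0.894) = -0.9876,   |z_1| = 0.9876.
  z_2 = (-1.454 - 0.571066) / (0.894) = -2.2652,   |z_2| = 2.2652.
Moduli of all roots: 0.9876, 2.2652.
All moduli strictly greater than 1? No.
Verdict: Not invertible.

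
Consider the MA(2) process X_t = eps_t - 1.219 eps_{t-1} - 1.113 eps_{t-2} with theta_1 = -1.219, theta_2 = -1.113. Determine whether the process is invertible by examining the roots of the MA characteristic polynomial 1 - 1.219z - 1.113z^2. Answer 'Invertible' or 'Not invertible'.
\text{Not invertible}

The MA(q) characteristic polynomial is P(z) = 1 - 1.219z - 1.113z^2.
Invertibility requires all roots to lie outside the unit circle, i.e. |z| > 1 for every root.
Set 1 + (-1.219) z + (-1.113) z^2 = 0, i.e. a z^2 + b z + c = 0 with a = -1.113, b = -1.219, c = 1.
Discriminant D = b^2 - 4ac = (-1.219)^2 - 4*(-1.113)*1 = 1.485961 - (-4.452) = 5.937961.
D >= 0, so the roots are real: z = (-b +/- sqrt(D)) / (2a) = (1.219 +/- 2.436793) / (-2.226).
  z_1 = (1.219 + 2.436793) / (-2.226) = -1.6423,   |z_1| = 1.6423.
  z_2 = (1.219 - 2.436793) / (-2.226) = 0.5471,   |z_2| = 0.5471.
Moduli of all roots: 1.6423, 0.5471.
All moduli strictly greater than 1? No.
Verdict: Not invertible.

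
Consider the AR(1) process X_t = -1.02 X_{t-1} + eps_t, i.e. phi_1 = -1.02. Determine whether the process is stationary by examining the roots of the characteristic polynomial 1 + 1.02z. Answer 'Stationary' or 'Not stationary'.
\text{Not stationary}

The AR(p) characteristic polynomial is P(z) = 1 + 1.02z.
Stationarity requires all roots to lie outside the unit circle, i.e. |z| > 1 for every root.
This is linear in z: 1 + (1.02) z = 0  =>  z = -1/(1.02) = -0.980392,  |z| = 0.980392.
Moduli of all roots: 0.9804.
All moduli strictly greater than 1? No.
Verdict: Not stationary.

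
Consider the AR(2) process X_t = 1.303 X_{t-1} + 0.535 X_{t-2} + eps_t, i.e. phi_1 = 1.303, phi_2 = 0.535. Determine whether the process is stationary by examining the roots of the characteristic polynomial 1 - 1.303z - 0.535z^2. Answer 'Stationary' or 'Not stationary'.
\text{Not stationary}

The AR(p) characteristic polynomial is P(z) = 1 - 1.303z - 0.535z^2.
Stationarity requires all roots to lie outside the unit circle, i.e. |z| > 1 for every root.
Set 1 + (-1.303) z + (-0.535) z^2 = 0, i.e. a z^2 + b z + c = 0 with a = -0.535, b = -1.303, c = 1.
Discriminant D = b^2 - 4ac = (-1.303)^2 - 4*(-0.535)*1 = 1.697809 - (-2.14) = 3.837809.
D >= 0, so the roots are real: z = (-b +/- sqrt(D)) / (2a) = (1.303 +/- 1.959033) / (-1.07).
  z_1 = (1.303 + 1.959033) / (-1.07) = -3.0486,   |z_1| = 3.0486.
  z_2 = (1.303 - 1.959033) / (-1.07) = 0.6131,   |z_2| = 0.6131.
Moduli of all roots: 3.0486, 0.6131.
All moduli strictly greater than 1? No.
Verdict: Not stationary.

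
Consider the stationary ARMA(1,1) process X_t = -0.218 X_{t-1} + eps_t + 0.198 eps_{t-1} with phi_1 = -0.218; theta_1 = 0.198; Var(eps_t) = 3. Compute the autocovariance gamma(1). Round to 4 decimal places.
\gamma(1) = -0.0603

Multiply the model equation by X_{t-k} and take expectations. With theta_0 = psi_0 = 1 and psi_j the MA(infinity) weights, this gives
  gamma(k) - sum_i phi_i gamma(k-i) = c_k,
  c_k = sigma^2 * sum_{j=k..q} theta_j psi_{j-k}   (c_k = 0 for k > q),
using gamma(-m) = gamma(m).
psi-weights needed (psi_j = theta_j + sum_i phi_i psi_{j-i}):
  psi_1 = theta_1 + phi_1 = 0.198 + (-0.218) = -0.02
Right-hand sides:
  c_0 = sigma^2 (1 + theta_1 psi_1) = 3 * (1 + (0.198)(-0.02)) = 3 * 0.99604 = 2.98812
  c_1 = sigma^2 theta_1 = 3 * (0.198) = 0.594
  c_2 = 0
Equations for k = 0 and k = 1 (AR order 1):
  gamma(0) = phi_1 gamma(1) + c_0
  gamma(1) = phi_1 gamma(0) + c_1
Substituting the second into the first: gamma(0) (1 - phi_1^2) = c_0 + phi_1 c_1, so
  gamma(0) = (c_0 + phi_1 c_1) / (1 - phi_1^2) = (2.98812 + (-0.218)(0.594)) / (1 - (-0.218)^2) = 2.858628 / 0.952476 = 3.00126.
  gamma(1) = phi_1 gamma(0) + c_1 = (-0.218)(3.00126) + (0.594) = -0.060275.
Therefore gamma(1) = -0.0603 (to 4 decimal places).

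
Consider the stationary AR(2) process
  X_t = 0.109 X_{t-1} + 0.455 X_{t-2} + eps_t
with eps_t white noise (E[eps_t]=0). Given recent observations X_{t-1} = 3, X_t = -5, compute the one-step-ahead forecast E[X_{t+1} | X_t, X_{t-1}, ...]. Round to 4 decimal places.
E[X_{t+1} \mid \mathcal F_t] = 0.8200

For an AR(p) model X_t = c + sum_i phi_i X_{t-i} + eps_t, the
one-step-ahead conditional mean is
  E[X_{t+1} | X_t, ...] = c + sum_i phi_i X_{t+1-i}.
Substitute known values:
  E[X_{t+1} | ...] = (0.109) * (-5) + (0.455) * (3)
                   = 0.8200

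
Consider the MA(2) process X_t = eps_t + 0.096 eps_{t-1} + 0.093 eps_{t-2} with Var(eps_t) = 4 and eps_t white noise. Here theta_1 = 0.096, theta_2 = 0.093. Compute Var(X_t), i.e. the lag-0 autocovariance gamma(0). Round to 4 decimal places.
\gamma(0) = 4.0715

For an MA(q) process X_t = eps_t + sum_i theta_i eps_{t-i} with
Var(eps_t) = sigma^2, the variance is
  gamma(0) = sigma^2 * (1 + sum_i theta_i^2).
  sum_i theta_i^2 = (0.096)^2 + (0.093)^2 = 0.009216 + 0.008649 = 0.017865.
  gamma(0) = 4 * (1 + 0.017865) = 4 * 1.017865 = 4.07146, which rounds to 4.0715.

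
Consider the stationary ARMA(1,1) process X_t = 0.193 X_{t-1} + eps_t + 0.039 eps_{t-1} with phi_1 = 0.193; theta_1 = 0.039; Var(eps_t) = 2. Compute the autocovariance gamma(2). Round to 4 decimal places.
\gamma(2) = 0.0937

Multiply the model equation by X_{t-k} and take expectations. With theta_0 = psi_0 = 1 and psi_j the MA(infinity) weights, this gives
  gamma(k) - sum_i phi_i gamma(k-i) = c_k,
  c_k = sigma^2 * sum_{j=k..q} theta_j psi_{j-k}   (c_k = 0 for k > q),
using gamma(-m) = gamma(m).
psi-weights needed (psi_j = theta_j + sum_i phi_i psi_{j-i}):
  psi_1 = theta_1 + phi_1 = 0.039 + (0.193) = 0.232
Right-hand sides:
  c_0 = sigma^2 (1 + theta_1 psi_1) = 2 * (1 + (0.039)(0.232)) = 2 * 1.009048 = 2.018096
  c_1 = sigma^2 theta_1 = 2 * (0.039) = 0.078
  c_2 = 0
Equations for k = 0 and k = 1 (AR order 1):
  gamma(0) = phi_1 gamma(1) + c_0
  gamma(1) = phi_1 gamma(0) + c_1
Substituting the second into the first: gamma(0) (1 - phi_1^2) = c_0 + phi_1 c_1, so
  gamma(0) = (c_0 + phi_1 c_1) / (1 - phi_1^2) = (2.018096 + (0.193)(0.078)) / (1 - (0.193)^2) = 2.03315 / 0.962751 = 2.111813.
  gamma(1) = phi_1 gamma(0) + c_1 = (0.193)(2.111813) + (0.078) = 0.48558.
For k = 2 (> q): gamma(2) = phi_1 gamma(1) = (0.193)(0.48558) = 0.093717.
Therefore gamma(2) = 0.0937 (to 4 decimal places).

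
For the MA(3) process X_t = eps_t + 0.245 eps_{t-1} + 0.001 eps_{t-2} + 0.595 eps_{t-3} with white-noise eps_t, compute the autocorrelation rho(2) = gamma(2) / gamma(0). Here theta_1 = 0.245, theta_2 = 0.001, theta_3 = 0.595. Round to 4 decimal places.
\rho(2) = 0.1038

For an MA(q) process with theta_0 = 1, the autocovariance is
  gamma(k) = sigma^2 * sum_{i=0..q-k} theta_i * theta_{i+k},
and rho(k) = gamma(k) / gamma(0). Sigma^2 cancels.
  numerator   = (1)*(0.001) + (0.245)*(0.595) = 0.146775.
  denominator = (1)^2 + (0.245)^2 + (0.001)^2 + (0.595)^2 = 1.414051.
  rho(2) = 0.146775 / 1.414051 = 0.1038.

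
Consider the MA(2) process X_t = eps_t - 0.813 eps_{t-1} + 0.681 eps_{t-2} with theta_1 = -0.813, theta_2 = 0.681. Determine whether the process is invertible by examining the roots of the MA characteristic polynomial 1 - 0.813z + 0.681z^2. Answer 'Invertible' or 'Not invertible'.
\text{Invertible}

The MA(q) characteristic polynomial is P(z) = 1 - 0.813z + 0.681z^2.
Invertibility requires all roots to lie outside the unit circle, i.e. |z| > 1 for every root.
Set 1 + (-0.813) z + (0.681) z^2 = 0, i.e. a z^2 + b z + c = 0 with a = 0.681, b = -0.813, c = 1.
Discriminant D = b^2 - 4ac = (-0.813)^2 - 4*(0.681)*1 = 0.660969 - (2.724) = -2.063031.
D < 0, so the roots are the complex-conjugate pair z = (-b +/- i sqrt(-D)) / (2a) = 0.5969 +/- 1.0546i.
For a conjugate pair |z|^2 = z * conj(z) = (product of roots) = c/a = 1/(0.681) = 1.468429, so |z| = sqrt(1.468429) = 1.2118 for both roots.
Moduli of all roots: 1.2118, 1.2118.
All moduli strictly greater than 1? Yes.
Verdict: Invertible.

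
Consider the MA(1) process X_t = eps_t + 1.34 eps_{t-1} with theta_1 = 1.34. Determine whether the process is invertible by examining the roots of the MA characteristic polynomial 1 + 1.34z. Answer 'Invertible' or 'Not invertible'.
\text{Not invertible}

The MA(q) characteristic polynomial is P(z) = 1 + 1.34z.
Invertibility requires all roots to lie outside the unit circle, i.e. |z| > 1 for every root.
This is linear in z: 1 + (1.34) z = 0  =>  z = -1/(1.34) = -0.746269,  |z| = 0.746269.
Moduli of all roots: 0.7463.
All moduli strictly greater than 1? No.
Verdict: Not invertible.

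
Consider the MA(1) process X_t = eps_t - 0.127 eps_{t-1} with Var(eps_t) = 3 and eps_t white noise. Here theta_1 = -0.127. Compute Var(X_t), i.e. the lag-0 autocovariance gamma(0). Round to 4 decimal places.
\gamma(0) = 3.0484

For an MA(q) process X_t = eps_t + sum_i theta_i eps_{t-i} with
Var(eps_t) = sigma^2, the variance is
  gamma(0) = sigma^2 * (1 + sum_i theta_i^2).
  sum_i theta_i^2 = (-0.127)^2 = 0.016129.
  gamma(0) = 3 * (1 + 0.016129) = 3 * 1.016129 = 3.048387, which rounds to 3.0484.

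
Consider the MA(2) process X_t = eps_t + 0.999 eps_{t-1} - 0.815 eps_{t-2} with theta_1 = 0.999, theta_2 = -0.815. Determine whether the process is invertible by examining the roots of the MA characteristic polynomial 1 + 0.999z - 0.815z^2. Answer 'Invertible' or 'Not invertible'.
\text{Not invertible}

The MA(q) characteristic polynomial is P(z) = 1 + 0.999z - 0.815z^2.
Invertibility requires all roots to lie outside the unit circle, i.e. |z| > 1 for every root.
Set 1 + (0.999) z + (-0.815) z^2 = 0, i.e. a z^2 + b z + c = 0 with a = -0.815, b = 0.999, c = 1.
Discriminant D = b^2 - 4ac = (0.999)^2 - 4*(-0.815)*1 = 0.998001 - (-3.26) = 4.258001.
D >= 0, so the roots are real: z = (-b +/- sqrt(D)) / (2a) = (-0.999 +/- 2.063492) / (-1.63).
  z_1 = (-0.999 + 2.063492) / (-1.63) = -0.6531,   |z_1| = 0.6531.
  z_2 = (-0.999 - 2.063492) / (-1.63) = 1.8788,   |z_2| = 1.8788.
Moduli of all roots: 0.6531, 1.8788.
All moduli strictly greater than 1? No.
Verdict: Not invertible.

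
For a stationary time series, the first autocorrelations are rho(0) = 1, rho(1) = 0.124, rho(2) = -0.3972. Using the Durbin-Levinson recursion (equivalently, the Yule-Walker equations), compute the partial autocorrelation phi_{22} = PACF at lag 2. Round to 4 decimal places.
\phi_{22} = -0.4190

The PACF at lag k is phi_{kk}, the last component of the solution
to the Yule-Walker system G_k phi = r_k where
  (G_k)_{ij} = rho(|i - j|), (r_k)_i = rho(i), i,j = 1..k.
Equivalently, Durbin-Levinson gives phi_{kk} iteratively:
  phi_{11} = rho(1)
  phi_{kk} = [rho(k) - sum_{j=1..k-1} phi_{k-1,j} rho(k-j)]
            / [1 - sum_{j=1..k-1} phi_{k-1,j} rho(j)],
  phi_{k,j} = phi_{k-1,j} - phi_{kk} phi_{k-1,k-j},  j = 1..k-1.
Step k = 1:
  phi_11 = rho(1) = 0.124.
Step k = 2:
  phi_22 = [rho(2) - phi_11 rho(1)] / [1 - phi_11 rho(1)] = [-0.3972 - (0.124)(0.124)] / [1 - (0.124)(0.124)]
         = -0.412576 / 0.984624 = -0.419.
Therefore phi_{22} = -0.4190.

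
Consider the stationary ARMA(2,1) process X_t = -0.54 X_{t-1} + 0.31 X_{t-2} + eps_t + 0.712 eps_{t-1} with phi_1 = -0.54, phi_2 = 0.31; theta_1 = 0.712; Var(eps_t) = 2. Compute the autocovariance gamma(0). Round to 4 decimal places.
\gamma(0) = 2.2411

Multiply the model equation by X_{t-k} and take expectations. With theta_0 = psi_0 = 1 and psi_j the MA(infinity) weights, this gives
  gamma(k) - sum_i phi_i gamma(k-i) = c_k,
  c_k = sigma^2 * sum_{j=k..q} theta_j psi_{j-k}   (c_k = 0 for k > q),
using gamma(-m) = gamma(m).
psi-weights needed (psi_j = theta_j + sum_i phi_i psi_{j-i}):
  psi_1 = theta_1 + phi_1 = 0.712 + (-0.54) = 0.172
Right-hand sides:
  c_0 = sigma^2 (1 + theta_1 psi_1) = 2 * (1 + (0.712)(0.172)) = 2 * 1.122464 = 2.244928
  c_1 = sigma^2 theta_1 = 2 * (0.712) = 1.424
  c_2 = 0
Equations for k = 0, 1, 2 (AR order 2, c_2 = 0):
  (E0) gamma(0) = phi_1 gamma(1) + phi_2 gamma(2) + c_0
  (E1) gamma(1) = phi_1 gamma(0) + phi_2 gamma(1) + c_1
  (E2) gamma(2) = phi_1 gamma(1) + phi_2 gamma(0)
From (E1): gamma(1) = A gamma(0) + B with
  A = phi_1 / (1 - phi_2) = -0.54 / 0.69 = -0.782609,   B = c_1 / (1 - phi_2) = 1.424 / 0.69 = 2.063768.
Insert (E2) into (E0): gamma(0) (1 - phi_2^2) = phi_1 (1 + phi_2) gamma(1) + c_0.
  phi_1 (1 + phi_2) = (-0.54)(1.31) = -0.7074,   1 - phi_2^2 = 0.9039.
Replace gamma(1) by A gamma(0) + B and collect gamma(0):
  gamma(0) [0.9039 - (-0.7074)(-0.782609)] = (-0.7074)(2.063768) + 2.244928
  gamma(0) * 0.350283 = 0.785018
  gamma(0) = 0.785018 / 0.350283 = 2.2411.
Therefore gamma(0) = 2.2411 (to 4 decimal places).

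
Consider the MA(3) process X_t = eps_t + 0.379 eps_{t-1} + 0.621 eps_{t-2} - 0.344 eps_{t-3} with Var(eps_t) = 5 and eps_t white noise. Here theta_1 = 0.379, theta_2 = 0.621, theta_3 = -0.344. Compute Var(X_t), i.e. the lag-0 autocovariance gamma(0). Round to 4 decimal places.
\gamma(0) = 8.2381

For an MA(q) process X_t = eps_t + sum_i theta_i eps_{t-i} with
Var(eps_t) = sigma^2, the variance is
  gamma(0) = sigma^2 * (1 + sum_i theta_i^2).
  sum_i theta_i^2 = (0.379)^2 + (0.621)^2 + (-0.344)^2 = 0.143641 + 0.385641 + 0.118336 = 0.647618.
  gamma(0) = 5 * (1 + 0.647618) = 5 * 1.647618 = 8.23809, which rounds to 8.2381.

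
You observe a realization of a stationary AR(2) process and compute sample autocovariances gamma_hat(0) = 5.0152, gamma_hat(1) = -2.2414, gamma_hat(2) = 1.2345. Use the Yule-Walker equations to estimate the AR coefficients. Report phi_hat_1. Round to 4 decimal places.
\hat\phi_{1} = -0.4210

The Yule-Walker equations for an AR(p) process read, in matrix form,
  Gamma_p phi = r_p,   with   (Gamma_p)_{ij} = gamma(|i - j|),
                       (r_p)_i = gamma(i),   i,j = 1..p.
Substitute the sample gammas (Toeplitz matrix and right-hand side of size 2):
  Gamma_p = [[5.0152, -2.2414], [-2.2414, 5.0152]]
  r_p     = [-2.2414, 1.2345]
Written out:
  5.0152 phi_1 - 2.2414 phi_2 = -2.2414
  -2.2414 phi_1 + 5.0152 phi_2 = 1.2345
Solve by Cramer's rule:
  det = gamma(0)^2 - gamma(1)^2 = (5.0152)^2 - (-2.2414)^2 = 25.15223104 - 5.02387396 = 20.12835708
  phi_hat_1 = [gamma(1) gamma(0) - gamma(1) gamma(2)] / det = [(-2.2414)(5.0152) - (-2.2414)(1.2345)] / 20.12835708 = -8.47406098 / 20.12835708 = -0.421
  phi_hat_2 = [gamma(0) gamma(2) - gamma(1)^2] / det = [(5.0152)(1.2345) - (-2.2414)^2] / 20.12835708 = 1.16739044 / 20.12835708 = 0.058
So phi_hat = [-0.4210, 0.0580].
Therefore phi_hat_1 = -0.4210.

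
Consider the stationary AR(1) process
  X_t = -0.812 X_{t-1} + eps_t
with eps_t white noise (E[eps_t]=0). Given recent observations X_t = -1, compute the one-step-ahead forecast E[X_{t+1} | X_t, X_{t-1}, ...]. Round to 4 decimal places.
E[X_{t+1} \mid \mathcal F_t] = 0.8120

For an AR(p) model X_t = c + sum_i phi_i X_{t-i} + eps_t, the
one-step-ahead conditional mean is
  E[X_{t+1} | X_t, ...] = c + sum_i phi_i X_{t+1-i}.
Substitute known values:
  E[X_{t+1} | ...] = (-0.812) * (-1)
                   = 0.8120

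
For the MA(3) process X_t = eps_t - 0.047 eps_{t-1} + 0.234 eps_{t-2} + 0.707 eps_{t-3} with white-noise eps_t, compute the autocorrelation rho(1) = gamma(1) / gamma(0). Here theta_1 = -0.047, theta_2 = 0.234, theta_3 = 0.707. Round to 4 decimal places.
\rho(1) = 0.0690

For an MA(q) process with theta_0 = 1, the autocovariance is
  gamma(k) = sigma^2 * sum_{i=0..q-k} theta_i * theta_{i+k},
and rho(k) = gamma(k) / gamma(0). Sigma^2 cancels.
  numerator   = (1)*(-0.047) + (-0.047)*(0.234) + (0.234)*(0.707) = 0.10744.
  denominator = (1)^2 + (-0.047)^2 + (0.234)^2 + (0.707)^2 = 1.556814.
  rho(1) = 0.10744 / 1.556814 = 0.0690.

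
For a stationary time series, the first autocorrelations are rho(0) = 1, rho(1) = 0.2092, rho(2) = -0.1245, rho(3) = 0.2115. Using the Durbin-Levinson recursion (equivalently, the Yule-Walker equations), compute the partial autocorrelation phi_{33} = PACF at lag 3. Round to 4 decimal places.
\phi_{33} = 0.3010

The PACF at lag k is phi_{kk}, the last component of the solution
to the Yule-Walker system G_k phi = r_k where
  (G_k)_{ij} = rho(|i - j|), (r_k)_i = rho(i), i,j = 1..k.
Equivalently, Durbin-Levinson gives phi_{kk} iteratively:
  phi_{11} = rho(1)
  phi_{kk} = [rho(k) - sum_{j=1..k-1} phi_{k-1,j} rho(k-j)]
            / [1 - sum_{j=1..k-1} phi_{k-1,j} rho(j)],
  phi_{k,j} = phi_{k-1,j} - phi_{kk} phi_{k-1,k-j},  j = 1..k-1.
Step k = 1:
  phi_11 = rho(1) = 0.2092.
Step k = 2:
  phi_22 = [rho(2) - phi_11 rho(1)] / [1 - phi_11 rho(1)] = [-0.1245 - (0.2092)(0.2092)] / [1 - (0.2092)(0.2092)]
         = -0.16826464 / 0.95623536 = -0.175966.
  Update: phi_21 = phi_11 - phi_22 phi_11 = 0.2092 - (-0.175966)(0.2092) = 0.246012.
Step k = 3:
  phi_33 = [rho(3) - phi_21 rho(2) - phi_22 rho(1)] / [1 - phi_21 rho(1) - phi_22 rho(2)]
    numerator   = 0.2115 - (0.246012)(-0.1245) - (-0.175966)(0.2092) = 0.27894053
    denominator = 1 - (0.246012)(0.2092) - (-0.175966)(-0.1245) = 0.92662655
  phi_33 = 0.27894053 / 0.92662655 = 0.301.
Therefore phi_{33} = 0.3010.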